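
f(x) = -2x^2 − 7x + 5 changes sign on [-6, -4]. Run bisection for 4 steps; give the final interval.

x = -5 gives f = -10, negative; keep [-5, -4]
x = -4.5 gives f = -4, negative; keep [-4.5, -4]
x = -4.25 gives f = -1.375, negative; keep [-4.25, -4]
x = -4.125 gives f = -0.1562, negative; keep [-4.125, -4]

[-4.125, -4]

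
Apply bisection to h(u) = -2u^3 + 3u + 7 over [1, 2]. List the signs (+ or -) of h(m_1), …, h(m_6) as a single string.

u = 1.5 gives h = 4.75, positive; keep [1.5, 2]
u = 1.75 gives h = 1.53125, positive; keep [1.75, 2]
u = 1.875 gives h = -0.558594, negative; keep [1.75, 1.875]
u = 1.8125 gives h = 0.5288, positive; keep [1.8125, 1.875]
u = 1.84375 gives h = -0.0041, negative; keep [1.8125, 1.84375]
u = 1.828125 gives h = 0.265, positive; keep [1.828125, 1.84375]

++-+-+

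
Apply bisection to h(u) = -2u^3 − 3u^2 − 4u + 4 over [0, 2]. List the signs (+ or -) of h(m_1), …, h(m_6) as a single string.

-+--++

midpoint 1: h = -5 < 0 → [0, 1]
midpoint 0.5: h = 1 > 0 → [0.5, 1]
midpoint 0.75: h = -1.53125 < 0 → [0.5, 0.75]
midpoint 0.625: h = -0.1602 < 0 → [0.5, 0.625]
midpoint 0.5625: h = 0.4448 > 0 → [0.5625, 0.625]
midpoint 0.59375: h = 0.1487 > 0 → [0.59375, 0.625]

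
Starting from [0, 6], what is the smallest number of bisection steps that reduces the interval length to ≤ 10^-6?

23

Width after n steps is 6/2^n. Need 2^n ≥ 6/10^-6 = 6000000.
2^22 = 4194304 < 6000000 ≤ 2^23 = 8388608, so n = 23.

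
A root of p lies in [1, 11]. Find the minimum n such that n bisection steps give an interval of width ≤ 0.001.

14

Width after n steps is 10/2^n. Need 2^n ≥ 10/0.001 = 10000.
2^13 = 8192 < 10000 ≤ 2^14 = 16384, so n = 14.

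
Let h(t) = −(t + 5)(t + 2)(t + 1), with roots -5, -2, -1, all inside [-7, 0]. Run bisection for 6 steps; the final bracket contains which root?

-5

midpoint -3.5: h = -5.625 < 0 → [-7, -3.5]
midpoint -5.25: h = 3.453125 > 0 → [-5.25, -3.5]
midpoint -4.375: h = -5.009766 < 0 → [-5.25, -4.375]
midpoint -4.8125: h = -2.0105 < 0 → [-5.25, -4.8125]
midpoint -5.03125: h = 0.3819 > 0 → [-5.03125, -4.8125]
midpoint -4.921875: h = -0.8953 < 0 → [-5.03125, -4.921875]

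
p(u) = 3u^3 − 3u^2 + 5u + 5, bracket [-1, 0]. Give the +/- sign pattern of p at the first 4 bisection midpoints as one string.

+--+

u = -0.5 gives p = 1.375, positive; keep [-1, -0.5]
u = -0.75 gives p = -1.703125, negative; keep [-0.75, -0.5]
u = -0.625 gives p = -0.029297, negative; keep [-0.625, -0.5]
u = -0.5625 gives p = 0.7043, positive; keep [-0.625, -0.5625]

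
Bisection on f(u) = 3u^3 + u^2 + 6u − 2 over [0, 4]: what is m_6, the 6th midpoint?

0.3125

f(2) = 38 > 0, so the root lies in [0, 2]
f(1) = 8 > 0, so the root lies in [0, 1]
f(0.5) = 1.625 > 0, so the root lies in [0, 0.5]
f(0.25) = -0.3906 < 0, so the root lies in [0.25, 0.5]
f(0.375) = 0.5488 > 0, so the root lies in [0.25, 0.375]
f(0.3125) = 0.0642 > 0, so the root lies in [0.25, 0.3125]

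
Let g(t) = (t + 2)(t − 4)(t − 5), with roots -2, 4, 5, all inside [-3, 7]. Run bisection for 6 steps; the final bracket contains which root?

-2

t = 2 gives g = 24, positive; keep [-3, 2]
t = -0.5 gives g = 37.125, positive; keep [-3, -0.5]
t = -1.75 gives g = 9.703125, positive; keep [-3, -1.75]
t = -2.375 gives g = -17.6309, negative; keep [-2.375, -1.75]
t = -2.0625 gives g = -2.676, negative; keep [-2.0625, -1.75]
t = -1.90625 gives g = 3.8241, positive; keep [-2.0625, -1.90625]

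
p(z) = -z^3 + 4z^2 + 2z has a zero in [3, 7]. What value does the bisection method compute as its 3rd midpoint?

z = 5 gives p = -15, negative; keep [3, 5]
z = 4 gives p = 8, positive; keep [4, 5]
z = 4.5 gives p = -1.125, negative; keep [4, 4.5]

4.5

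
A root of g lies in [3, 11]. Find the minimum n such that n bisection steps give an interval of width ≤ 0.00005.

Width after n steps is 8/2^n. Need 2^n ≥ 8/0.00005 = 160000.
2^17 = 131072 < 160000 ≤ 2^18 = 262144, so n = 18.

18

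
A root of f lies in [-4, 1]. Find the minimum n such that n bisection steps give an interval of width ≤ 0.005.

Width after n steps is 5/2^n. Need 2^n ≥ 5/0.005 = 1000.
2^9 = 512 < 1000 ≤ 2^10 = 1024, so n = 10.

10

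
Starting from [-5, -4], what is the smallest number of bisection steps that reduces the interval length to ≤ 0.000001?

20

Width after n steps is 1/2^n. Need 2^n ≥ 1/0.000001 = 1000000.
2^19 = 524288 < 1000000 ≤ 2^20 = 1048576, so n = 20.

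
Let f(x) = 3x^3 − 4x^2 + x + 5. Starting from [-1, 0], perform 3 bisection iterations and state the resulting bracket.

[-0.875, -0.75]

x = -0.5 gives f = 3.125, positive; keep [-1, -0.5]
x = -0.75 gives f = 0.734375, positive; keep [-1, -0.75]
x = -0.875 gives f = -0.947266, negative; keep [-0.875, -0.75]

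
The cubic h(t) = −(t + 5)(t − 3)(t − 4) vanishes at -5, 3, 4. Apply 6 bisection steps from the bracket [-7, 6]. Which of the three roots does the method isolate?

h(-0.5) = -70.875 < 0, so the root lies in [-7, -0.5]
h(-3.75) = -65.390625 < 0, so the root lies in [-7, -3.75]
h(-5.375) = 29.443359 > 0, so the root lies in [-5.375, -3.75]
h(-4.5625) = -28.3298 < 0, so the root lies in [-5.375, -4.5625]
h(-4.96875) = -2.2334 < 0, so the root lies in [-5.375, -4.96875]
h(-5.171875) = 12.8823 > 0, so the root lies in [-5.171875, -4.96875]

-5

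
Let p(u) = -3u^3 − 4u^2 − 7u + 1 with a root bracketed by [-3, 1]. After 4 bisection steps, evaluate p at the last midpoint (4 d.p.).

m = -1, p(m) = 7 (+); new bracket [-1, 1]
m = 0, p(m) = 1 (+); new bracket [0, 1]
m = 0.5, p(m) = -3.875 (−); new bracket [0, 0.5]
m = 0.25, p(m) = -1.0469 (−); new bracket [0, 0.25]

-1.0469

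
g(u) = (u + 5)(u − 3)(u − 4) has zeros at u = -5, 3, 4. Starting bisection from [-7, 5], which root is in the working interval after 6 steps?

m = -1, g(m) = 80 (+); new bracket [-7, -1]
m = -4, g(m) = 56 (+); new bracket [-7, -4]
m = -5.5, g(m) = -40.375 (−); new bracket [-5.5, -4]
m = -4.75, g(m) = 16.9531 (+); new bracket [-5.5, -4.75]
m = -5.125, g(m) = -9.2676 (−); new bracket [-5.125, -4.75]
m = -4.9375, g(m) = 4.4338 (+); new bracket [-5.125, -4.9375]

-5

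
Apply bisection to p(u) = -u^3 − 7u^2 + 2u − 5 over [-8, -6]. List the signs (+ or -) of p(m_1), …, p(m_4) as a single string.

u = -7 gives p = -19, negative; keep [-8, -7]
u = -7.5 gives p = 8.125, positive; keep [-7.5, -7]
u = -7.25 gives p = -6.359375, negative; keep [-7.5, -7.25]
u = -7.375 gives p = 0.6465, positive; keep [-7.375, -7.25]

-+-+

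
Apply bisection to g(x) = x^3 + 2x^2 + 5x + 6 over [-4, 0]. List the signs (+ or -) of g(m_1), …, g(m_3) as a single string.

-+-

midpoint -2: g = -4 < 0 → [-2, 0]
midpoint -1: g = 2 > 0 → [-2, -1]
midpoint -1.5: g = -0.375 < 0 → [-1.5, -1]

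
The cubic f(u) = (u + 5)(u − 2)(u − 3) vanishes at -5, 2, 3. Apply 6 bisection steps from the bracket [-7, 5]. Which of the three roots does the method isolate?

f(-1) = 48 > 0, so the root lies in [-7, -1]
f(-4) = 42 > 0, so the root lies in [-7, -4]
f(-5.5) = -31.875 < 0, so the root lies in [-5.5, -4]
f(-4.75) = 13.0781 > 0, so the root lies in [-5.5, -4.75]
f(-5.125) = -7.2363 < 0, so the root lies in [-5.125, -4.75]
f(-4.9375) = 3.4417 > 0, so the root lies in [-5.125, -4.9375]

-5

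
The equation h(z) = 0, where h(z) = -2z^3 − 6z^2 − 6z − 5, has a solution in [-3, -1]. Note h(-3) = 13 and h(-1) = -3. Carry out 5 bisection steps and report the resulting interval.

midpoint -2: h = -1 < 0 → [-3, -2]
midpoint -2.5: h = 3.75 > 0 → [-2.5, -2]
midpoint -2.25: h = 0.90625 > 0 → [-2.25, -2]
midpoint -2.125: h = -0.1523 < 0 → [-2.25, -2.125]
midpoint -2.1875: h = 0.3491 > 0 → [-2.1875, -2.125]

[-2.1875, -2.125]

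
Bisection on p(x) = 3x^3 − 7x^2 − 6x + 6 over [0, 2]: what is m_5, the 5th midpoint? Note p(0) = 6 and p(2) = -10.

0.6875

x = 1 gives p = -4, negative; keep [0, 1]
x = 0.5 gives p = 1.625, positive; keep [0.5, 1]
x = 0.75 gives p = -1.171875, negative; keep [0.5, 0.75]
x = 0.625 gives p = 0.248, positive; keep [0.625, 0.75]
x = 0.6875 gives p = -0.4587, negative; keep [0.625, 0.6875]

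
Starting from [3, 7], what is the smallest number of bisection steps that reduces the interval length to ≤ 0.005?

10

Width after n steps is 4/2^n. Need 2^n ≥ 4/0.005 = 800.
2^9 = 512 < 800 ≤ 2^10 = 1024, so n = 10.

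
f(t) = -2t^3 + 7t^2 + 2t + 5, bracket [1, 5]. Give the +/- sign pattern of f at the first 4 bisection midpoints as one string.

m = 3, f(m) = 20 (+); new bracket [3, 5]
m = 4, f(m) = -3 (−); new bracket [3, 4]
m = 3.5, f(m) = 12 (+); new bracket [3.5, 4]
m = 3.75, f(m) = 5.4688 (+); new bracket [3.75, 4]

+-++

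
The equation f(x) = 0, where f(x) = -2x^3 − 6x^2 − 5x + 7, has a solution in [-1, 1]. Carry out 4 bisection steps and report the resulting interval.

[0.625, 0.75]

m = 0, f(m) = 7 (+); new bracket [0, 1]
m = 0.5, f(m) = 2.75 (+); new bracket [0.5, 1]
m = 0.75, f(m) = -0.96875 (−); new bracket [0.5, 0.75]
m = 0.625, f(m) = 1.043 (+); new bracket [0.625, 0.75]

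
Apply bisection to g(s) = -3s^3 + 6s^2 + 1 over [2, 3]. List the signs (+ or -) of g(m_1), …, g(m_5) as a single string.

---+-

s = 2.5 gives g = -8.375, negative; keep [2, 2.5]
s = 2.25 gives g = -2.796875, negative; keep [2, 2.25]
s = 2.125 gives g = -0.693359, negative; keep [2, 2.125]
s = 2.0625 gives g = 0.2024, positive; keep [2.0625, 2.125]
s = 2.09375 gives g = -0.2329, negative; keep [2.0625, 2.09375]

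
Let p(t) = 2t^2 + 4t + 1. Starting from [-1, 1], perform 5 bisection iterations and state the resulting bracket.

midpoint 0: p = 1 > 0 → [-1, 0]
midpoint -0.5: p = -0.5 < 0 → [-0.5, 0]
midpoint -0.25: p = 0.125 > 0 → [-0.5, -0.25]
midpoint -0.375: p = -0.2188 < 0 → [-0.375, -0.25]
midpoint -0.3125: p = -0.0547 < 0 → [-0.3125, -0.25]

[-0.3125, -0.25]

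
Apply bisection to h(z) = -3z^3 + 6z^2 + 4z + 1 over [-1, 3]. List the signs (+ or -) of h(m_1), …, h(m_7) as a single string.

+++--+-

h(1) = 8 > 0, so the root lies in [1, 3]
h(2) = 9 > 0, so the root lies in [2, 3]
h(2.5) = 1.625 > 0, so the root lies in [2.5, 3]
h(2.75) = -5.0156 < 0, so the root lies in [2.5, 2.75]
h(2.625) = -1.4199 < 0, so the root lies in [2.5, 2.625]
h(2.5625) = 0.1692 > 0, so the root lies in [2.5625, 2.625]
h(2.59375) = -0.6084 < 0, so the root lies in [2.5625, 2.59375]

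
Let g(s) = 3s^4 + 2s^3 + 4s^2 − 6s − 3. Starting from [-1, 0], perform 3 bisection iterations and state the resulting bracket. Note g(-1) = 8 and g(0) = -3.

[-0.5, -0.375]

g(-0.5) = 0.9375 > 0, so the root lies in [-0.5, 0]
g(-0.25) = -1.269531 < 0, so the root lies in [-0.5, -0.25]
g(-0.375) = -0.233643 < 0, so the root lies in [-0.5, -0.375]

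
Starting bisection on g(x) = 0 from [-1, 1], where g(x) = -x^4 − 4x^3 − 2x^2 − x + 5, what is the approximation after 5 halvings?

0.8125

x = 0 gives g = 5, positive; keep [0, 1]
x = 0.5 gives g = 3.4375, positive; keep [0.5, 1]
x = 0.75 gives g = 1.121094, positive; keep [0.75, 1]
x = 0.875 gives g = -0.6721, negative; keep [0.75, 0.875]
x = 0.8125 gives g = 0.2859, positive; keep [0.8125, 0.875]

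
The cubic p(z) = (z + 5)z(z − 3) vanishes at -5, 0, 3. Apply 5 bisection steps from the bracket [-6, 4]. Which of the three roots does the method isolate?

-5

z = -1 gives p = 16, positive; keep [-6, -1]
z = -3.5 gives p = 34.125, positive; keep [-6, -3.5]
z = -4.75 gives p = 9.203125, positive; keep [-6, -4.75]
z = -5.375 gives p = -16.8809, negative; keep [-5.375, -4.75]
z = -5.0625 gives p = -2.551, negative; keep [-5.0625, -4.75]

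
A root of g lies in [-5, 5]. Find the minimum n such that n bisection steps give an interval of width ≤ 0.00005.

Width after n steps is 10/2^n. Need 2^n ≥ 10/0.00005 = 200000.
2^17 = 131072 < 200000 ≤ 2^18 = 262144, so n = 18.

18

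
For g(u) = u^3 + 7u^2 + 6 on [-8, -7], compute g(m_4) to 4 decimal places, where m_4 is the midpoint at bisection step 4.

2.8826

u = -7.5 gives g = -22.125, negative; keep [-7.5, -7]
u = -7.25 gives g = -7.140625, negative; keep [-7.25, -7]
u = -7.125 gives g = -0.345703, negative; keep [-7.125, -7]
u = -7.0625 gives g = 2.8826, positive; keep [-7.125, -7.0625]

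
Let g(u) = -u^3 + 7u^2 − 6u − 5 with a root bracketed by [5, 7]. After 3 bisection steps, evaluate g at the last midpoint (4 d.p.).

1.8281

midpoint 6: g = -5 < 0 → [5, 6]
midpoint 5.5: g = 7.375 > 0 → [5.5, 6]
midpoint 5.75: g = 1.828125 > 0 → [5.75, 6]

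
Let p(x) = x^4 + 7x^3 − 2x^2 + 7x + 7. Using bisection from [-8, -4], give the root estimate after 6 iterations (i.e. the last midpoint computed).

-7.4375

midpoint -6: p = -323 < 0 → [-8, -6]
midpoint -7: p = -140 < 0 → [-8, -7]
midpoint -7.5: p = 52.9375 > 0 → [-7.5, -7]
midpoint -7.25: p = -53.6055 < 0 → [-7.5, -7.25]
midpoint -7.375: p = -2.9822 < 0 → [-7.5, -7.375]
midpoint -7.4375: p = 24.2991 > 0 → [-7.4375, -7.375]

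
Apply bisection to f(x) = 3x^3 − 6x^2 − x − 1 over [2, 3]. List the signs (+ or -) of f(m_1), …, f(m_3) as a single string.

f(2.5) = 5.875 > 0, so the root lies in [2, 2.5]
f(2.25) = 0.546875 > 0, so the root lies in [2, 2.25]
f(2.125) = -1.431641 < 0, so the root lies in [2.125, 2.25]

++-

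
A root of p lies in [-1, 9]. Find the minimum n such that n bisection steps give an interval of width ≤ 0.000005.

Width after n steps is 10/2^n. Need 2^n ≥ 10/0.000005 = 2000000.
2^20 = 1048576 < 2000000 ≤ 2^21 = 2097152, so n = 21.

21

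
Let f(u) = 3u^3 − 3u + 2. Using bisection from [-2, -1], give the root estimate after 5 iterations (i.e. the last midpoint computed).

-1.21875

m = -1.5, f(m) = -3.625 (−); new bracket [-1.5, -1]
m = -1.25, f(m) = -0.109375 (−); new bracket [-1.25, -1]
m = -1.125, f(m) = 1.103516 (+); new bracket [-1.25, -1.125]
m = -1.1875, f(m) = 0.5388 (+); new bracket [-1.25, -1.1875]
m = -1.21875, f(m) = 0.2254 (+); new bracket [-1.25, -1.21875]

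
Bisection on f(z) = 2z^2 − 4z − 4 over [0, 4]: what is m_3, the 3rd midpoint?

2.5

midpoint 2: f = -4 < 0 → [2, 4]
midpoint 3: f = 2 > 0 → [2, 3]
midpoint 2.5: f = -1.5 < 0 → [2.5, 3]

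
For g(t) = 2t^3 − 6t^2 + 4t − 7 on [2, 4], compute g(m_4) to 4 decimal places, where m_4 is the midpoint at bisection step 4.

g(3) = 5 > 0, so the root lies in [2, 3]
g(2.5) = -3.25 < 0, so the root lies in [2.5, 3]
g(2.75) = 0.21875 > 0, so the root lies in [2.5, 2.75]
g(2.625) = -1.668 < 0, so the root lies in [2.625, 2.75]

-1.6680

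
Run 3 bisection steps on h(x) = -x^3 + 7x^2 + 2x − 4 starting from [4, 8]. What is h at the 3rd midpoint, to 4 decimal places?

x = 6 gives h = 44, positive; keep [6, 8]
x = 7 gives h = 10, positive; keep [7, 8]
x = 7.5 gives h = -17.125, negative; keep [7, 7.5]

-17.1250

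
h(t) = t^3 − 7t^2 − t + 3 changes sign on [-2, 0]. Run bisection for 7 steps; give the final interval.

m = -1, h(m) = -4 (−); new bracket [-1, 0]
m = -0.5, h(m) = 1.625 (+); new bracket [-1, -0.5]
m = -0.75, h(m) = -0.609375 (−); new bracket [-0.75, -0.5]
m = -0.625, h(m) = 0.6465 (+); new bracket [-0.75, -0.625]
m = -0.6875, h(m) = 0.054 (+); new bracket [-0.75, -0.6875]
m = -0.71875, h(m) = -0.2688 (−); new bracket [-0.71875, -0.6875]
m = -0.703125, h(m) = -0.1052 (−); new bracket [-0.703125, -0.6875]

[-0.703125, -0.6875]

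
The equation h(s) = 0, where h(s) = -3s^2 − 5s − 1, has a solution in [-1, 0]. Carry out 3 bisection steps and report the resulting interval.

m = -0.5, h(m) = 0.75 (+); new bracket [-0.5, 0]
m = -0.25, h(m) = 0.0625 (+); new bracket [-0.25, 0]
m = -0.125, h(m) = -0.421875 (−); new bracket [-0.25, -0.125]

[-0.25, -0.125]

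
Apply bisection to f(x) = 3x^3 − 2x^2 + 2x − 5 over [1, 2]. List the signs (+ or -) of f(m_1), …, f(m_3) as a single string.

midpoint 1.5: f = 3.625 > 0 → [1, 1.5]
midpoint 1.25: f = 0.234375 > 0 → [1, 1.25]
midpoint 1.125: f = -1.009766 < 0 → [1.125, 1.25]

++-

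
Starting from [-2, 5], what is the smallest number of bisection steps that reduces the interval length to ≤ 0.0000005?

Width after n steps is 7/2^n. Need 2^n ≥ 7/0.0000005 = 14000000.
2^23 = 8388608 < 14000000 ≤ 2^24 = 16777216, so n = 24.

24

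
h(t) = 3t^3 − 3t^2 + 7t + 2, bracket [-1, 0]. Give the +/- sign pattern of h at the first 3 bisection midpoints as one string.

-+-

h(-0.5) = -2.625 < 0, so the root lies in [-0.5, 0]
h(-0.25) = 0.015625 > 0, so the root lies in [-0.5, -0.25]
h(-0.375) = -1.205078 < 0, so the root lies in [-0.375, -0.25]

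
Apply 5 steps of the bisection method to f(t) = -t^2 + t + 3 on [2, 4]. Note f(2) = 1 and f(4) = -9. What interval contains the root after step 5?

[2.25, 2.3125]

m = 3, f(m) = -3 (−); new bracket [2, 3]
m = 2.5, f(m) = -0.75 (−); new bracket [2, 2.5]
m = 2.25, f(m) = 0.1875 (+); new bracket [2.25, 2.5]
m = 2.375, f(m) = -0.2656 (−); new bracket [2.25, 2.375]
m = 2.3125, f(m) = -0.0352 (−); new bracket [2.25, 2.3125]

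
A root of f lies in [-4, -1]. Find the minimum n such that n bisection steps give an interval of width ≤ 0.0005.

Width after n steps is 3/2^n. Need 2^n ≥ 3/0.0005 = 6000.
2^12 = 4096 < 6000 ≤ 2^13 = 8192, so n = 13.

13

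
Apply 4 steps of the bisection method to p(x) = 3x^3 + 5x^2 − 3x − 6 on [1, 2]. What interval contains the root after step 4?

[1, 1.0625]

m = 1.5, p(m) = 10.875 (+); new bracket [1, 1.5]
m = 1.25, p(m) = 3.921875 (+); new bracket [1, 1.25]
m = 1.125, p(m) = 1.224609 (+); new bracket [1, 1.125]
m = 1.0625, p(m) = 0.0554 (+); new bracket [1, 1.0625]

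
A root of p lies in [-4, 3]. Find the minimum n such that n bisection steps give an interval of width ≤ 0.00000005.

Width after n steps is 7/2^n. Need 2^n ≥ 7/0.00000005 = 140000000.
2^27 = 134217728 < 140000000 ≤ 2^28 = 268435456, so n = 28.

28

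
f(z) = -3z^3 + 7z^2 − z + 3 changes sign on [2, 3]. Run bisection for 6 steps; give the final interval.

[2.359375, 2.375]

z = 2.5 gives f = -2.625, negative; keep [2, 2.5]
z = 2.25 gives f = 2.015625, positive; keep [2.25, 2.5]
z = 2.375 gives f = -0.080078, negative; keep [2.25, 2.375]
z = 2.3125 gives f = 1.0217, positive; keep [2.3125, 2.375]
z = 2.34375 gives f = 0.4846, positive; keep [2.34375, 2.375]
z = 2.359375 gives f = 0.2057, positive; keep [2.359375, 2.375]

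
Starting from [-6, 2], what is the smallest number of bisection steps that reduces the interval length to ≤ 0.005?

11

Width after n steps is 8/2^n. Need 2^n ≥ 8/0.005 = 1600.
2^10 = 1024 < 1600 ≤ 2^11 = 2048, so n = 11.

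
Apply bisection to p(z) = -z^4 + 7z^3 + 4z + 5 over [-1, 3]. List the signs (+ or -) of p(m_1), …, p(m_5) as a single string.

z = 1 gives p = 15, positive; keep [-1, 1]
z = 0 gives p = 5, positive; keep [-1, 0]
z = -0.5 gives p = 2.0625, positive; keep [-1, -0.5]
z = -0.75 gives p = -1.2695, negative; keep [-0.75, -0.5]
z = -0.625 gives p = 0.6384, positive; keep [-0.75, -0.625]

+++-+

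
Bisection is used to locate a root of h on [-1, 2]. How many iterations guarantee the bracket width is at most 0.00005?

16

Width after n steps is 3/2^n. Need 2^n ≥ 3/0.00005 = 60000.
2^15 = 32768 < 60000 ≤ 2^16 = 65536, so n = 16.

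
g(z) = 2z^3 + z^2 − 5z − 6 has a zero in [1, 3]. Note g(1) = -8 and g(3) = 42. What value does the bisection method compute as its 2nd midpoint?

z = 2 gives g = 4, positive; keep [1, 2]
z = 1.5 gives g = -4.5, negative; keep [1.5, 2]

1.5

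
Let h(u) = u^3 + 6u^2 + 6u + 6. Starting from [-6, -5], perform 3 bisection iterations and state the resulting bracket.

[-5.125, -5]

h(-5.5) = -11.875 < 0, so the root lies in [-5.5, -5]
h(-5.25) = -4.828125 < 0, so the root lies in [-5.25, -5]
h(-5.125) = -1.767578 < 0, so the root lies in [-5.125, -5]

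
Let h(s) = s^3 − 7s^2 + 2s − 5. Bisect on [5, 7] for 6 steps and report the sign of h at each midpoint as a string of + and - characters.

s = 6 gives h = -29, negative; keep [6, 7]
s = 6.5 gives h = -13.125, negative; keep [6.5, 7]
s = 6.75 gives h = -2.890625, negative; keep [6.75, 7]
s = 6.875 gives h = 2.8418, positive; keep [6.75, 6.875]
s = 6.8125 gives h = -0.0769, negative; keep [6.8125, 6.875]
s = 6.84375 gives h = 1.3692, positive; keep [6.8125, 6.84375]

---+-+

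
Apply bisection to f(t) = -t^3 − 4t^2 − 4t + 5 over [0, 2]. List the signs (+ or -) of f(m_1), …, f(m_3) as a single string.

m = 1, f(m) = -4 (−); new bracket [0, 1]
m = 0.5, f(m) = 1.875 (+); new bracket [0.5, 1]
m = 0.75, f(m) = -0.671875 (−); new bracket [0.5, 0.75]

-+-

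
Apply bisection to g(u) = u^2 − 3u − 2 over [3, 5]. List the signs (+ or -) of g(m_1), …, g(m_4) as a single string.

+-++

u = 4 gives g = 2, positive; keep [3, 4]
u = 3.5 gives g = -0.25, negative; keep [3.5, 4]
u = 3.75 gives g = 0.8125, positive; keep [3.5, 3.75]
u = 3.625 gives g = 0.2656, positive; keep [3.5, 3.625]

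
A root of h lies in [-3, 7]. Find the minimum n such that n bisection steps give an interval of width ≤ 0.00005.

18

Width after n steps is 10/2^n. Need 2^n ≥ 10/0.00005 = 200000.
2^17 = 131072 < 200000 ≤ 2^18 = 262144, so n = 18.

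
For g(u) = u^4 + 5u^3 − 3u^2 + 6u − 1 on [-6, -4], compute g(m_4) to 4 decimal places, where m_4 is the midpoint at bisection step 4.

-18.4353

m = -5, g(m) = -106 (−); new bracket [-6, -5]
m = -5.5, g(m) = -41.5625 (−); new bracket [-6, -5.5]
m = -5.75, g(m) = 7.894531 (+); new bracket [-5.75, -5.5]
m = -5.625, g(m) = -18.4353 (−); new bracket [-5.75, -5.625]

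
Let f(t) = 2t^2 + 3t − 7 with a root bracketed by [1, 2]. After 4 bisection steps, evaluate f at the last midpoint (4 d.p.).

0.3828

f(1.5) = 2 > 0, so the root lies in [1, 1.5]
f(1.25) = -0.125 < 0, so the root lies in [1.25, 1.5]
f(1.375) = 0.90625 > 0, so the root lies in [1.25, 1.375]
f(1.3125) = 0.3828 > 0, so the root lies in [1.25, 1.3125]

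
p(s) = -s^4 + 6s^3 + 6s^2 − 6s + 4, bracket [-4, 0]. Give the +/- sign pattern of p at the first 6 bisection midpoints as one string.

-++---

s = -2 gives p = -24, negative; keep [-2, 0]
s = -1 gives p = 9, positive; keep [-2, -1]
s = -1.5 gives p = 1.1875, positive; keep [-2, -1.5]
s = -1.75 gives p = -8.6602, negative; keep [-1.75, -1.5]
s = -1.625 gives p = -3.1252, negative; keep [-1.625, -1.5]
s = -1.5625 gives p = -0.8252, negative; keep [-1.5625, -1.5]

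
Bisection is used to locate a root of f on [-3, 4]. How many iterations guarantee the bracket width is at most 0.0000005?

Width after n steps is 7/2^n. Need 2^n ≥ 7/0.0000005 = 14000000.
2^23 = 8388608 < 14000000 ≤ 2^24 = 16777216, so n = 24.

24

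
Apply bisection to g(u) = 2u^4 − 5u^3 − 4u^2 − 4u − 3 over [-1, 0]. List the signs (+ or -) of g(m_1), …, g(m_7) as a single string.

-+--++-

u = -0.5 gives g = -1.25, negative; keep [-1, -0.5]
u = -0.75 gives g = 0.492188, positive; keep [-0.75, -0.5]
u = -0.625 gives g = -0.536621, negative; keep [-0.75, -0.625]
u = -0.6875 gives g = -0.0691, negative; keep [-0.75, -0.6875]
u = -0.71875 gives g = 0.1989, positive; keep [-0.71875, -0.6875]
u = -0.703125 gives g = 0.0619, positive; keep [-0.703125, -0.6875]
u = -0.6953125 gives g = -0.0043, negative; keep [-0.703125, -0.6953125]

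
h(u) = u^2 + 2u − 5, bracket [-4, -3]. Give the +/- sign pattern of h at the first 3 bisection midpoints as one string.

m = -3.5, h(m) = 0.25 (+); new bracket [-3.5, -3]
m = -3.25, h(m) = -0.9375 (−); new bracket [-3.5, -3.25]
m = -3.375, h(m) = -0.359375 (−); new bracket [-3.5, -3.375]

+--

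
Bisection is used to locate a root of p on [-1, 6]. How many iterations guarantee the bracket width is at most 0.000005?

Width after n steps is 7/2^n. Need 2^n ≥ 7/0.000005 = 1400000.
2^20 = 1048576 < 1400000 ≤ 2^21 = 2097152, so n = 21.

21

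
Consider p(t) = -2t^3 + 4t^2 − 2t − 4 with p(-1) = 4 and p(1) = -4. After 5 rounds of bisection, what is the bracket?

[-0.75, -0.6875]

t = 0 gives p = -4, negative; keep [-1, 0]
t = -0.5 gives p = -1.75, negative; keep [-1, -0.5]
t = -0.75 gives p = 0.59375, positive; keep [-0.75, -0.5]
t = -0.625 gives p = -0.6992, negative; keep [-0.75, -0.625]
t = -0.6875 gives p = -0.0845, negative; keep [-0.75, -0.6875]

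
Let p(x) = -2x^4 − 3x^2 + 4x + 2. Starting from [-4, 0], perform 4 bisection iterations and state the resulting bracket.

m = -2, p(m) = -50 (−); new bracket [-2, 0]
m = -1, p(m) = -7 (−); new bracket [-1, 0]
m = -0.5, p(m) = -0.875 (−); new bracket [-0.5, 0]
m = -0.25, p(m) = 0.8047 (+); new bracket [-0.5, -0.25]

[-0.5, -0.25]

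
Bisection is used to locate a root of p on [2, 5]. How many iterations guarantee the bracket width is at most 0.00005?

Width after n steps is 3/2^n. Need 2^n ≥ 3/0.00005 = 60000.
2^15 = 32768 < 60000 ≤ 2^16 = 65536, so n = 16.

16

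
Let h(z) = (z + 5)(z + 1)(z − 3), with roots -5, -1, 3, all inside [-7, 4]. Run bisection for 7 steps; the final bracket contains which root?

-5

m = -1.5, h(m) = 7.875 (+); new bracket [-7, -1.5]
m = -4.25, h(m) = 17.671875 (+); new bracket [-7, -4.25]
m = -5.625, h(m) = -24.931641 (−); new bracket [-5.625, -4.25]
m = -4.9375, h(m) = 1.9534 (+); new bracket [-5.625, -4.9375]
m = -5.28125, h(m) = -9.9715 (−); new bracket [-5.28125, -4.9375]
m = -5.109375, h(m) = -3.6449 (−); new bracket [-5.109375, -4.9375]
m = -5.0234375, h(m) = -0.7566 (−); new bracket [-5.0234375, -4.9375]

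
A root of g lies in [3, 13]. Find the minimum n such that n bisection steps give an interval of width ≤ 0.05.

Width after n steps is 10/2^n. Need 2^n ≥ 10/0.05 = 200.
2^7 = 128 < 200 ≤ 2^8 = 256, so n = 8.

8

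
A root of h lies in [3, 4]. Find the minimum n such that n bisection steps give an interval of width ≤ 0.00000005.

25

Width after n steps is 1/2^n. Need 2^n ≥ 1/0.00000005 = 20000000.
2^24 = 16777216 < 20000000 ≤ 2^25 = 33554432, so n = 25.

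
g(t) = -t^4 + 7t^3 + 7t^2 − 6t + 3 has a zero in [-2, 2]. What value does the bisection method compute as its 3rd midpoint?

m = 0, g(m) = 3 (+); new bracket [-2, 0]
m = -1, g(m) = 8 (+); new bracket [-2, -1]
m = -1.5, g(m) = -0.9375 (−); new bracket [-1.5, -1]

-1.5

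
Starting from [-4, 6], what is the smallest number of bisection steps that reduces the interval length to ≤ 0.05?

8

Width after n steps is 10/2^n. Need 2^n ≥ 10/0.05 = 200.
2^7 = 128 < 200 ≤ 2^8 = 256, so n = 8.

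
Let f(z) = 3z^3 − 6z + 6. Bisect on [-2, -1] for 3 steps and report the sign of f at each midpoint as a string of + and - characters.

f(-1.5) = 4.875 > 0, so the root lies in [-2, -1.5]
f(-1.75) = 0.421875 > 0, so the root lies in [-2, -1.75]
f(-1.875) = -2.525391 < 0, so the root lies in [-1.875, -1.75]

++-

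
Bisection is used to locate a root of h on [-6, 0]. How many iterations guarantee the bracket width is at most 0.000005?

Width after n steps is 6/2^n. Need 2^n ≥ 6/0.000005 = 1200000.
2^20 = 1048576 < 1200000 ≤ 2^21 = 2097152, so n = 21.

21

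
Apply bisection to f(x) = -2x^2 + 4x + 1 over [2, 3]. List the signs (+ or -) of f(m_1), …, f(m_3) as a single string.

midpoint 2.5: f = -1.5 < 0 → [2, 2.5]
midpoint 2.25: f = -0.125 < 0 → [2, 2.25]
midpoint 2.125: f = 0.46875 > 0 → [2.125, 2.25]

--+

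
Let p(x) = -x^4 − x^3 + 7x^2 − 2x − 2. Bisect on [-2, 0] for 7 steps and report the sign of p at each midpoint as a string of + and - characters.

++--++-

midpoint -1: p = 7 > 0 → [-1, 0]
midpoint -0.5: p = 0.8125 > 0 → [-0.5, 0]
midpoint -0.25: p = -1.050781 < 0 → [-0.5, -0.25]
midpoint -0.375: p = -0.2327 < 0 → [-0.5, -0.375]
midpoint -0.4375: p = 0.2619 > 0 → [-0.4375, -0.375]
midpoint -0.40625: p = 0.0076 > 0 → [-0.40625, -0.375]
midpoint -0.390625: p = -0.1143 < 0 → [-0.40625, -0.390625]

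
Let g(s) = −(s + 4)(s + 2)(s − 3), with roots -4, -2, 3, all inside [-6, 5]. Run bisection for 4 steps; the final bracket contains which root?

midpoint -0.5: g = 18.375 > 0 → [-0.5, 5]
midpoint 2.25: g = 19.921875 > 0 → [2.25, 5]
midpoint 3.625: g = -26.806641 < 0 → [2.25, 3.625]
midpoint 2.9375: g = 2.1409 > 0 → [2.9375, 3.625]

3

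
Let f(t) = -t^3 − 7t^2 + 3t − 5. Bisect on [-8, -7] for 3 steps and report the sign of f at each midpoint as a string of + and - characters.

+--

t = -7.5 gives f = 0.625, positive; keep [-7.5, -7]
t = -7.25 gives f = -13.609375, negative; keep [-7.5, -7.25]
t = -7.375 gives f = -6.728516, negative; keep [-7.5, -7.375]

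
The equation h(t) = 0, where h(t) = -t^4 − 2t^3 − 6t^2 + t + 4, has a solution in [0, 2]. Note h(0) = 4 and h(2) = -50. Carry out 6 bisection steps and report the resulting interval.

midpoint 1: h = -4 < 0 → [0, 1]
midpoint 0.5: h = 2.6875 > 0 → [0.5, 1]
midpoint 0.75: h = 0.214844 > 0 → [0.75, 1]
midpoint 0.875: h = -1.6448 < 0 → [0.75, 0.875]
midpoint 0.8125: h = -0.657 < 0 → [0.75, 0.8125]
midpoint 0.78125: h = -0.2071 < 0 → [0.75, 0.78125]

[0.75, 0.78125]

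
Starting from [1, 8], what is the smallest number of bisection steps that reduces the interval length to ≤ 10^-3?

Width after n steps is 7/2^n. Need 2^n ≥ 7/10^-3 = 7000.
2^12 = 4096 < 7000 ≤ 2^13 = 8192, so n = 13.

13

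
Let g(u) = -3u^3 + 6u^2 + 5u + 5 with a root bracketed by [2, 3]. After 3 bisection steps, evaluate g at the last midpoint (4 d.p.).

-2.3223

g(2.5) = 8.125 > 0, so the root lies in [2.5, 3]
g(2.75) = 1.734375 > 0, so the root lies in [2.75, 3]
g(2.875) = -2.322266 < 0, so the root lies in [2.75, 2.875]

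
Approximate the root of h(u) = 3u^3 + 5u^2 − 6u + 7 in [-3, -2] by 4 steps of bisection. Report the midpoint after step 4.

m = -2.5, h(m) = 6.375 (+); new bracket [-3, -2.5]
m = -2.75, h(m) = -1.078125 (−); new bracket [-2.75, -2.5]
m = -2.625, h(m) = 2.939453 (+); new bracket [-2.75, -2.625]
m = -2.6875, h(m) = 1.0056 (+); new bracket [-2.75, -2.6875]

-2.6875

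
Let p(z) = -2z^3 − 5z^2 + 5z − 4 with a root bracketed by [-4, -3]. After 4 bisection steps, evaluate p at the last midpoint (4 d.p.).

p(-3.5) = 3 > 0, so the root lies in [-3.5, -3]
p(-3.25) = -4.40625 < 0, so the root lies in [-3.5, -3.25]
p(-3.375) = -0.941406 < 0, so the root lies in [-3.5, -3.375]
p(-3.4375) = 0.9683 > 0, so the root lies in [-3.4375, -3.375]

0.9683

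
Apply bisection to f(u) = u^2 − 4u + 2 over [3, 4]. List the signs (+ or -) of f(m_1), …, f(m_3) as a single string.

midpoint 3.5: f = 0.25 > 0 → [3, 3.5]
midpoint 3.25: f = -0.4375 < 0 → [3.25, 3.5]
midpoint 3.375: f = -0.109375 < 0 → [3.375, 3.5]

+--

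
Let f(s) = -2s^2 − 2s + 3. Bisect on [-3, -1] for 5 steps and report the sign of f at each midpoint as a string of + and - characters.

-++-+

f(-2) = -1 < 0, so the root lies in [-2, -1]
f(-1.5) = 1.5 > 0, so the root lies in [-2, -1.5]
f(-1.75) = 0.375 > 0, so the root lies in [-2, -1.75]
f(-1.875) = -0.2812 < 0, so the root lies in [-1.875, -1.75]
f(-1.8125) = 0.0547 > 0, so the root lies in [-1.875, -1.8125]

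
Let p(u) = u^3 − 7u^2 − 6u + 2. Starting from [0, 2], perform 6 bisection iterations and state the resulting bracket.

[0.25, 0.28125]

midpoint 1: p = -10 < 0 → [0, 1]
midpoint 0.5: p = -2.625 < 0 → [0, 0.5]
midpoint 0.25: p = 0.078125 > 0 → [0.25, 0.5]
midpoint 0.375: p = -1.1816 < 0 → [0.25, 0.375]
midpoint 0.3125: p = -0.5281 < 0 → [0.25, 0.3125]
midpoint 0.28125: p = -0.219 < 0 → [0.25, 0.28125]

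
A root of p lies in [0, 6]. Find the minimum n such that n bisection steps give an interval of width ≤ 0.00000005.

Width after n steps is 6/2^n. Need 2^n ≥ 6/0.00000005 = 120000000.
2^26 = 67108864 < 120000000 ≤ 2^27 = 134217728, so n = 27.

27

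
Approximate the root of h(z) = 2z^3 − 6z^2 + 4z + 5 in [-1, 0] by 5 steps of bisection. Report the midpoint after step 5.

-0.59375

m = -0.5, h(m) = 1.25 (+); new bracket [-1, -0.5]
m = -0.75, h(m) = -2.21875 (−); new bracket [-0.75, -0.5]
m = -0.625, h(m) = -0.332031 (−); new bracket [-0.625, -0.5]
m = -0.5625, h(m) = 0.4956 (+); new bracket [-0.625, -0.5625]
m = -0.59375, h(m) = 0.0911 (+); new bracket [-0.625, -0.59375]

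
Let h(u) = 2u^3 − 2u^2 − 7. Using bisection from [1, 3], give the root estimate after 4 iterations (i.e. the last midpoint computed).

u = 2 gives h = 1, positive; keep [1, 2]
u = 1.5 gives h = -4.75, negative; keep [1.5, 2]
u = 1.75 gives h = -2.40625, negative; keep [1.75, 2]
u = 1.875 gives h = -0.8477, negative; keep [1.875, 2]

1.875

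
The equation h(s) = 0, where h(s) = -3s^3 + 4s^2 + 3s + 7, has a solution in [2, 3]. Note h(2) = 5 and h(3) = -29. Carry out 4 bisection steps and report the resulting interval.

m = 2.5, h(m) = -7.375 (−); new bracket [2, 2.5]
m = 2.25, h(m) = -0.171875 (−); new bracket [2, 2.25]
m = 2.125, h(m) = 2.650391 (+); new bracket [2.125, 2.25]
m = 2.1875, h(m) = 1.3005 (+); new bracket [2.1875, 2.25]

[2.1875, 2.25]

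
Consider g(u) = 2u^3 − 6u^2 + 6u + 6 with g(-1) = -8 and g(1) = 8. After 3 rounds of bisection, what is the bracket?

[-0.75, -0.5]

midpoint 0: g = 6 > 0 → [-1, 0]
midpoint -0.5: g = 1.25 > 0 → [-1, -0.5]
midpoint -0.75: g = -2.71875 < 0 → [-0.75, -0.5]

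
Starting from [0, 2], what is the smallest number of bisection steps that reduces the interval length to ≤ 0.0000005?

22

Width after n steps is 2/2^n. Need 2^n ≥ 2/0.0000005 = 4000000.
2^21 = 2097152 < 4000000 ≤ 2^22 = 4194304, so n = 22.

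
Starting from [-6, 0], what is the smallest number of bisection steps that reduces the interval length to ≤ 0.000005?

Width after n steps is 6/2^n. Need 2^n ≥ 6/0.000005 = 1200000.
2^20 = 1048576 < 1200000 ≤ 2^21 = 2097152, so n = 21.

21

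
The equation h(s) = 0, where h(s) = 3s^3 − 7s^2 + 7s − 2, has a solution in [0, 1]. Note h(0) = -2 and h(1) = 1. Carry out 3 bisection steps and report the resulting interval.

midpoint 0.5: h = 0.125 > 0 → [0, 0.5]
midpoint 0.25: h = -0.640625 < 0 → [0.25, 0.5]
midpoint 0.375: h = -0.201172 < 0 → [0.375, 0.5]

[0.375, 0.5]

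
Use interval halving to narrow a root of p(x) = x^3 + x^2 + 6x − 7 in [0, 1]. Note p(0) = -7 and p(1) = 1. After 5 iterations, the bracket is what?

x = 0.5 gives p = -3.625, negative; keep [0.5, 1]
x = 0.75 gives p = -1.515625, negative; keep [0.75, 1]
x = 0.875 gives p = -0.314453, negative; keep [0.875, 1]
x = 0.9375 gives p = 0.3279, positive; keep [0.875, 0.9375]
x = 0.90625 gives p = 0.0031, positive; keep [0.875, 0.90625]

[0.875, 0.90625]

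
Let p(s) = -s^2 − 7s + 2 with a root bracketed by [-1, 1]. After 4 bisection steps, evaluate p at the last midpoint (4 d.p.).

-0.7656

midpoint 0: p = 2 > 0 → [0, 1]
midpoint 0.5: p = -1.75 < 0 → [0, 0.5]
midpoint 0.25: p = 0.1875 > 0 → [0.25, 0.5]
midpoint 0.375: p = -0.7656 < 0 → [0.25, 0.375]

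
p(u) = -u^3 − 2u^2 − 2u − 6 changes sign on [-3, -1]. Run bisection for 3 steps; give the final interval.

p(-2) = -2 < 0, so the root lies in [-3, -2]
p(-2.5) = 2.125 > 0, so the root lies in [-2.5, -2]
p(-2.25) = -0.234375 < 0, so the root lies in [-2.5, -2.25]

[-2.5, -2.25]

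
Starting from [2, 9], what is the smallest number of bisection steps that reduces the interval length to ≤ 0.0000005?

Width after n steps is 7/2^n. Need 2^n ≥ 7/0.0000005 = 14000000.
2^23 = 8388608 < 14000000 ≤ 2^24 = 16777216, so n = 24.

24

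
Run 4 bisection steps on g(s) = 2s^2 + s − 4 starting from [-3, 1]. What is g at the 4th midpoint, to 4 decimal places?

g(-1) = -3 < 0, so the root lies in [-3, -1]
g(-2) = 2 > 0, so the root lies in [-2, -1]
g(-1.5) = -1 < 0, so the root lies in [-2, -1.5]
g(-1.75) = 0.375 > 0, so the root lies in [-1.75, -1.5]

0.3750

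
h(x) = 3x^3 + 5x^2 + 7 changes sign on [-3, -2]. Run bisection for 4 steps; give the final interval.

[-2.1875, -2.125]

m = -2.5, h(m) = -8.625 (−); new bracket [-2.5, -2]
m = -2.25, h(m) = -1.859375 (−); new bracket [-2.25, -2]
m = -2.125, h(m) = 0.791016 (+); new bracket [-2.25, -2.125]
m = -2.1875, h(m) = -0.4768 (−); new bracket [-2.1875, -2.125]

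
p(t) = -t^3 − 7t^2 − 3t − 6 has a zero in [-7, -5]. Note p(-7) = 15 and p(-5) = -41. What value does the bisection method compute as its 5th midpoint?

-6.6875

t = -6 gives p = -24, negative; keep [-7, -6]
t = -6.5 gives p = -7.625, negative; keep [-7, -6.5]
t = -6.75 gives p = 2.859375, positive; keep [-6.75, -6.5]
t = -6.625 gives p = -2.584, negative; keep [-6.75, -6.625]
t = -6.6875 gives p = 0.0867, positive; keep [-6.6875, -6.625]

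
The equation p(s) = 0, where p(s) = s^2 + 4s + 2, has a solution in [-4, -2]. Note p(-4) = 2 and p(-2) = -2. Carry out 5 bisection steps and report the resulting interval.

[-3.4375, -3.375]

midpoint -3: p = -1 < 0 → [-4, -3]
midpoint -3.5: p = 0.25 > 0 → [-3.5, -3]
midpoint -3.25: p = -0.4375 < 0 → [-3.5, -3.25]
midpoint -3.375: p = -0.1094 < 0 → [-3.5, -3.375]
midpoint -3.4375: p = 0.0664 > 0 → [-3.4375, -3.375]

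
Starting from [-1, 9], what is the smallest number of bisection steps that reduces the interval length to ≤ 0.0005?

15

Width after n steps is 10/2^n. Need 2^n ≥ 10/0.0005 = 20000.
2^14 = 16384 < 20000 ≤ 2^15 = 32768, so n = 15.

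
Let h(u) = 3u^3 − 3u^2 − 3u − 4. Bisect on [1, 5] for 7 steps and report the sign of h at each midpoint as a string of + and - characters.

++---++

m = 3, h(m) = 41 (+); new bracket [1, 3]
m = 2, h(m) = 2 (+); new bracket [1, 2]
m = 1.5, h(m) = -5.125 (−); new bracket [1.5, 2]
m = 1.75, h(m) = -2.3594 (−); new bracket [1.75, 2]
m = 1.875, h(m) = -0.3965 (−); new bracket [1.875, 2]
m = 1.9375, h(m) = 0.7454 (+); new bracket [1.875, 1.9375]
m = 1.90625, h(m) = 0.1606 (+); new bracket [1.875, 1.90625]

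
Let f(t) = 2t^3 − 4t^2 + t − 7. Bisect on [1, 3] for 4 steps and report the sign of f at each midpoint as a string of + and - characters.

m = 2, f(m) = -5 (−); new bracket [2, 3]
m = 2.5, f(m) = 1.75 (+); new bracket [2, 2.5]
m = 2.25, f(m) = -2.21875 (−); new bracket [2.25, 2.5]
m = 2.375, f(m) = -0.3945 (−); new bracket [2.375, 2.5]

-+--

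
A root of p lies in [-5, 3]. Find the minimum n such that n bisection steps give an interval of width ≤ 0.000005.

21

Width after n steps is 8/2^n. Need 2^n ≥ 8/0.000005 = 1600000.
2^20 = 1048576 < 1600000 ≤ 2^21 = 2097152, so n = 21.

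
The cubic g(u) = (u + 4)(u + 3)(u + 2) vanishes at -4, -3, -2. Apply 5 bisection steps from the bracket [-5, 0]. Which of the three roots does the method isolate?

m = -2.5, g(m) = -0.375 (−); new bracket [-2.5, 0]
m = -1.25, g(m) = 3.609375 (+); new bracket [-2.5, -1.25]
m = -1.875, g(m) = 0.298828 (+); new bracket [-2.5, -1.875]
m = -2.1875, g(m) = -0.2761 (−); new bracket [-2.1875, -1.875]
m = -2.03125, g(m) = -0.0596 (−); new bracket [-2.03125, -1.875]

-2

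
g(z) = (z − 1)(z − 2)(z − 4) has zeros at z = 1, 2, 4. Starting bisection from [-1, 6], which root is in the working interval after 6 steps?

midpoint 2.5: g = -1.125 < 0 → [2.5, 6]
midpoint 4.25: g = 1.828125 > 0 → [2.5, 4.25]
midpoint 3.375: g = -2.041016 < 0 → [3.375, 4.25]
midpoint 3.8125: g = -0.9558 < 0 → [3.8125, 4.25]
midpoint 4.03125: g = 0.1924 > 0 → [3.8125, 4.03125]
midpoint 3.921875: g = -0.4387 < 0 → [3.921875, 4.03125]

4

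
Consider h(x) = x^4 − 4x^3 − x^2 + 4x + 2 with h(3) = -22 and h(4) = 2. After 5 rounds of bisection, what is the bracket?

midpoint 3.5: h = -17.6875 < 0 → [3.5, 4]
midpoint 3.75: h = -10.246094 < 0 → [3.75, 4]
midpoint 3.875: h = -4.788818 < 0 → [3.875, 4]
midpoint 3.9375: h = -1.5693 < 0 → [3.9375, 4]
midpoint 3.96875: h = 0.1705 > 0 → [3.9375, 3.96875]

[3.9375, 3.96875]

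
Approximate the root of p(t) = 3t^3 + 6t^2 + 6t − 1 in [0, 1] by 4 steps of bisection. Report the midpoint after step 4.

midpoint 0.5: p = 3.875 > 0 → [0, 0.5]
midpoint 0.25: p = 0.921875 > 0 → [0, 0.25]
midpoint 0.125: p = -0.150391 < 0 → [0.125, 0.25]
midpoint 0.1875: p = 0.3557 > 0 → [0.125, 0.1875]

0.1875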